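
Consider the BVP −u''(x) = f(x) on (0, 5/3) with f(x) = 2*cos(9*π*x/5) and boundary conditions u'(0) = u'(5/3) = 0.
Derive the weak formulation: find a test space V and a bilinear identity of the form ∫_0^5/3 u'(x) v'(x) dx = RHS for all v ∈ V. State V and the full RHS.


V = H^1(0, 5/3) (no boundary constraint on v; u is determined up to an additive constant); weak form: ∫_0^5/3 u'v' dx = ∫_0^5/3 (2*cos(9*π*x/5)) v dx for all v ∈ V.

Multiply both sides by a test function v and integrate from 0 to 5/3:
  ∫_0^5/3 −u''(x) v(x) dx = ∫_0^5/3 f(x) v(x) dx.
Integrate the LHS by parts once:
  ∫_0^5/3 −u'' v dx = −[u'(x) v(x)]_0^5/3 + ∫_0^5/3 u'(x) v'(x) dx.
Thus ∫_0^5/3 u'(x) v'(x) dx = ∫_0^5/3 f(x) v(x) dx + [u'(x) v(x)]_0^5/3.
Choose V so that boundary terms are either known or forced to vanish.
u has homogeneous Neumann: u'(0) = u'(5/3) = 0. So [u' v]_0^5/3 = 0·v(5/3) − 0·v(0) = 0 for any v; take V = H^1(0, 5/3).
Weak formulation: find u (satisfying any essential BC) such that ∫_0^5/3 u'(x) v'(x) dx = ∫_0^5/3 f v dx for all v ∈ V (homogeneous Neumann, so boundary terms vanish).
Substituting f(x) = 2*cos(9*π*x/5), the right-hand side is ∫_0^5/3 (2*cos(9*π*x/5)) v dx.
Compatibility check (pure Neumann): taking v ≡ 1 ∈ V gives 0 = ∫_0^5/3 f dx + (0) − (0), i.e. ∫_0^5/3 f dx must equal u'(0) − u'(5/3) = 0. Indeed ∫_0^5/3 (2*cos(9*π*x/5)) dx = 0, so the data are compatible. The solution is then unique only up to an additive constant (fix it e.g. by requiring ∫_0^5/3 u dx = 0).


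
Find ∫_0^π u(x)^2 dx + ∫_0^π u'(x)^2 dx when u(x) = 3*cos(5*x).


||u||_{H^1(0,π)}^2 = 117*π

u'(x) = -15*sin(5*x).
Expand u² and (u')² and integrate term by term on (0, π), using: for integers n ≥ 1, ∫_0^π sin²(nx) dx = ∫_0^π cos²(nx) dx = π/2; for n ≠ n', ∫_0^π sin(nx)sin(n'x) dx = ∫_0^π cos(nx)cos(n'x) dx = 0; and by product-to-sum, ∫_0^π sin(nx)cos(n'x) dx = ½∫_0^π [sin((n+n')x) + sin((n−n')x)] dx, which is 0 when n+n' is even and 2n/(n²−n'²) when n+n' is odd (it need not vanish on (0, π)).
  u² squared terms: (3)²·∫cos(5x)² dx = 9·π/2 = 9*π/2.
  So ∫_0^π u² dx = 9*π/2.
  (u')² squared terms: (-15)²·∫sin(5x)² dx = 225·π/2 = 225*π/2.
  So ∫_0^π (u')² dx = 225*π/2.
||u||_{H^1}^2 = (9*π/2) + (225*π/2) = 117*π.


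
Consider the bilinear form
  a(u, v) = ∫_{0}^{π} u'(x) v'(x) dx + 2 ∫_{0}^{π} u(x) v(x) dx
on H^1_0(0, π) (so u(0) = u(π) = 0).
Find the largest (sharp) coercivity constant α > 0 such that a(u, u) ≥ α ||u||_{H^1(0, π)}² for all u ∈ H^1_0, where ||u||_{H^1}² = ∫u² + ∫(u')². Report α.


α = 1

Coercivity of a(·,·) on H^1_0(0, π) means a(u, u) ≥ α ||u||_{H^1}² for every u ∈ H^1_0.
The interval has length L = π, and Poincaré/coercivity depend only on L. Here a(u, u) = ∫(u')² + (2)·∫u².
Here c = 2 ≥ 1, so a(u,u) = ∫(u')² + c∫u² ≥ ∫(u')² + ∫u² = ||u||_{H^1}², i.e. α = 1 works. No larger α is possible: a(u,u) ≥ α||u||_{H^1}² means (1−α)∫(u')² ≥ (α−c)∫u², and for the modes u_n = sin(nπ(x−x₀)/L) (x₀ the left endpoint) one has ∫u_n²/∫(u_n')² = (L/(nπ))² → 0, so a(u_n,u_n)/||u_n||_{H^1}² → 1. Hence the optimal constant is α = 1.
Therefore α = 1.


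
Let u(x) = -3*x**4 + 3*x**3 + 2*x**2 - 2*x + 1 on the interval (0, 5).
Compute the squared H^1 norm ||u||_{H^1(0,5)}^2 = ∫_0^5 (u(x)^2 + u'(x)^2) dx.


||u||_{H^1}^2 = 60129075/28

The H^1 norm (squared) on an interval (0, L) is
  ||u||_{H^1}^2 = ∫_0^L u(x)^2 dx + ∫_0^L u'(x)^2 dx.
Compute u'(x) = -12*x**3 + 9*x**2 + 4*x - 2.
Then u(x)^2 = 9*x**8 - 18*x**7 - 3*x**6 + 24*x**5 - 14*x**4 - 2*x**3 + 8*x**2 - 4*x + 1 and u'(x)^2 = 144*x**6 - 216*x**5 - 15*x**4 + 120*x**3 - 20*x**2 - 16*x + 4.
Integrate each monomial from 0 to 5 using ∫_0^5 c·x^n dx = c·5^(n+1)/(n+1):
  ∫_0^5 u(x)^2 dx = ∫_0^5 (9*x^8 - 18*x^7 - 3*x^6 + 24*x^5 - 14*x^4 - 2*x^3 + 8*x^2 - 4*x + 1) dx. Term by term:
    ∫_0^5 9*x^8 dx = 1953125;  ∫_0^5 -18*x^7 dx = -3515625/4;  ∫_0^5 -3*x^6 dx = -234375/7;
    ∫_0^5 24*x^5 dx = 62500;  ∫_0^5 -14*x^4 dx = -8750;  ∫_0^5 -2*x^3 dx = -625/2;
    ∫_0^5 8*x^2 dx = 1000/3;  ∫_0^5 -4*x dx = -50;  ∫_0^5 1 dx = 5.
  Sum: 1953125 − 3515625/4 − 234375/7 + 62500 − 8750 − 625/2 + 1000/3 − 50 + 5 = 91934845/84.
  ∫_0^5 u'(x)^2 dx = ∫_0^5 (144*x^6 - 216*x^5 - 15*x^4 + 120*x^3 - 20*x^2 - 16*x + 4) dx. Term by term:
    ∫_0^5 144*x^6 dx = 11250000/7;  ∫_0^5 -216*x^5 dx = -562500;  ∫_0^5 -15*x^4 dx = -9375;
    ∫_0^5 120*x^3 dx = 18750;  ∫_0^5 -20*x^2 dx = -2500/3;  ∫_0^5 -16*x dx = -200;
    ∫_0^5 4 dx = 20.
  Sum: 11250000/7 − 562500 − 9375 + 18750 − 2500/3 − 200 + 20 = 22113095/21.
Adding: ||u||_{H^1}^2 = 91934845/84 + 22113095/21 = 60129075/28.


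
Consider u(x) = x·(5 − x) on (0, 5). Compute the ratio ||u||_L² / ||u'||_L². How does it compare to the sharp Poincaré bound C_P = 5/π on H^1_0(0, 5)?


||u||_L² / ||u'||_L² = sqrt(10)/2 < C_P = 5/π.

u(x) = x·(5 − x), so u'(x) = 5 - 2*x.
u(x) = x·(5 − x) vanishes at x = 0 and x = 5, so u ∈ H^1_0(0, 5). Differentiate via the product rule and integrate the resulting polynomials term by term.
  ∫_0^5 u² dx = ∫_0^5 (x^4 - 10*x^3 + 25*x^2) dx. Term by term:
    ∫_0^5 x^4 dx = 625;  ∫_0^5 -10*x^3 dx = -3125/2;  ∫_0^5 25*x^2 dx = 3125/3.
  Sum: 625 − 3125/2 + 3125/3 = 625/6.
  ∫_0^5 (u')² dx = ∫_0^5 (4*x^2 - 20*x + 25) dx. Term by term:
    ∫_0^5 4*x^2 dx = 500/3;  ∫_0^5 -20*x dx = -250;  ∫_0^5 25 dx = 125.
  Sum: 500/3 − 250 + 125 = 125/3.
∫_0^5 u² dx = 625/6, so ||u||_L² = 25*sqrt(6)/6.
∫_0^5 (u')² dx = 125/3, so ||u'||_L² = 5*sqrt(15)/3.
Ratio ||u||_L² / ||u'||_L² = sqrt(10)/2.
Sharp Poincaré constant on H^1_0(0, 5) is C_P = L/π = 5/π, achieved by sin(π/5·x).
A polynomial bump cannot attain the sharp Poincaré constant (only the first sine eigenfunction does), so the ratio is strictly less than C_P, consistent with ||u||_L² ≤ C_P ||u'||_L².


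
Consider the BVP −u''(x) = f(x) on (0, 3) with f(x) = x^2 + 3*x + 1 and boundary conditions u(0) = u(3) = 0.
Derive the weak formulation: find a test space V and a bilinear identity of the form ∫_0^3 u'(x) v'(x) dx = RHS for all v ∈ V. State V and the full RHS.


V = H^1_0(0, 3) (so v(0) = v(3) = 0); weak form: ∫_0^3 u'v' dx = ∫_0^3 (x^2 + 3*x + 1) v dx for all v ∈ V.

Multiply both sides by a test function v and integrate from 0 to 3:
  ∫_0^3 −u''(x) v(x) dx = ∫_0^3 f(x) v(x) dx.
Integrate the LHS by parts once:
  ∫_0^3 −u'' v dx = −[u'(x) v(x)]_0^3 + ∫_0^3 u'(x) v'(x) dx.
Thus ∫_0^3 u'(x) v'(x) dx = ∫_0^3 f(x) v(x) dx + [u'(x) v(x)]_0^3.
Choose V so that boundary terms are either known or forced to vanish.
u is Dirichlet: u(0) = u(3) = 0. Let V = H^1_0(0, 3); then v(0) = v(3) = 0, and [u' v]_0^3 = 0.
Weak formulation: find u (satisfying any essential BC) such that ∫_0^3 u'(x) v'(x) dx = ∫_0^3 f v dx for all v ∈ V.
Substituting f(x) = x^2 + 3*x + 1, the right-hand side is ∫_0^3 (x^2 + 3*x + 1) v dx.


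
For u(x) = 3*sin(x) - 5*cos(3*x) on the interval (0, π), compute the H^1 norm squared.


||u||_{H^1(0,π)}^2 = 134*π

u'(x) = 15*sin(3*x) + 3*cos(x).
Expand u² and (u')² and integrate term by term on (0, π), using: for integers n ≥ 1, ∫_0^π sin²(nx) dx = ∫_0^π cos²(nx) dx = π/2; for n ≠ n', ∫_0^π sin(nx)sin(n'x) dx = ∫_0^π cos(nx)cos(n'x) dx = 0; and by product-to-sum, ∫_0^π sin(nx)cos(n'x) dx = ½∫_0^π [sin((n+n')x) + sin((n−n')x)] dx, which is 0 when n+n' is even and 2n/(n²−n'²) when n+n' is odd (it need not vanish on (0, π)).
  u² squared terms: (-5)²·∫cos(3x)² dx = 25·π/2 = 25*π/2;  (3)²·∫sin(x)² dx = 9·π/2 = 9*π/2.
  u² cross terms: 2·(-5)·(3)·∫cos(3x)·sin(x) dx = -30·(0) = 0.
  So ∫_0^π u² dx = 25*π/2 + 9*π/2 + 0 = 17*π.
  (u')² squared terms: (3)²·∫cos(x)² dx = 9·π/2 = 9*π/2;  (15)²·∫sin(3x)² dx = 225·π/2 = 225*π/2.
  (u')² cross terms: 2·(3)·(15)·∫cos(x)·sin(3x) dx = 90·(0) = 0.
  So ∫_0^π (u')² dx = 9*π/2 + 225*π/2 + 0 = 117*π.
||u||_{H^1}^2 = (17*π) + (117*π) = 134*π.


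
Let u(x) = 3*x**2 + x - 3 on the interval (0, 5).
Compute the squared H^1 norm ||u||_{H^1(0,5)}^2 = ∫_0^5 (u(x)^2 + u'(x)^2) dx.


||u||_{H^1}^2 = 44875/6

The H^1 norm (squared) on an interval (0, L) is
  ||u||_{H^1}^2 = ∫_0^L u(x)^2 dx + ∫_0^L u'(x)^2 dx.
Compute u'(x) = 6*x + 1.
Then u(x)^2 = 9*x**4 + 6*x**3 - 17*x**2 - 6*x + 9 and u'(x)^2 = 36*x**2 + 12*x + 1.
Integrate each monomial from 0 to 5 using ∫_0^5 c·x^n dx = c·5^(n+1)/(n+1):
  ∫_0^5 u(x)^2 dx = ∫_0^5 (9*x^4 + 6*x^3 - 17*x^2 - 6*x + 9) dx. Term by term:
    ∫_0^5 9*x^4 dx = 5625;  ∫_0^5 6*x^3 dx = 1875/2;  ∫_0^5 -17*x^2 dx = -2125/3;
    ∫_0^5 -6*x dx = -75;  ∫_0^5 9 dx = 45.
  Sum: 5625 + 1875/2 − 2125/3 − 75 + 45 = 34945/6.
  ∫_0^5 u'(x)^2 dx = ∫_0^5 (36*x^2 + 12*x + 1) dx. Term by term:
    ∫_0^5 36*x^2 dx = 1500;  ∫_0^5 12*x dx = 150;  ∫_0^5 1 dx = 5.
  Sum: 1500 + 150 + 5 = 1655.
Adding: ||u||_{H^1}^2 = 34945/6 + 1655 = 44875/6.


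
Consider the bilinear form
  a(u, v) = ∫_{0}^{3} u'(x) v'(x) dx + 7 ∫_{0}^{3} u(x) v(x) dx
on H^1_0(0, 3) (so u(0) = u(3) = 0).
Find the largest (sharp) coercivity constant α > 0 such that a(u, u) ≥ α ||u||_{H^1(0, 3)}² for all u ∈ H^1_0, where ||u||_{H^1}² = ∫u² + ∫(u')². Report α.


α = 1

Coercivity of a(·,·) on H^1_0(0, 3) means a(u, u) ≥ α ||u||_{H^1}² for every u ∈ H^1_0.
The interval has length L = 3, and Poincaré/coercivity depend only on L. Here a(u, u) = ∫(u')² + (7)·∫u².
Here c = 7 ≥ 1, so a(u,u) = ∫(u')² + c∫u² ≥ ∫(u')² + ∫u² = ||u||_{H^1}², i.e. α = 1 works. No larger α is possible: a(u,u) ≥ α||u||_{H^1}² means (1−α)∫(u')² ≥ (α−c)∫u², and for the modes u_n = sin(nπ(x−x₀)/L) (x₀ the left endpoint) one has ∫u_n²/∫(u_n')² = (L/(nπ))² → 0, so a(u_n,u_n)/||u_n||_{H^1}² → 1. Hence the optimal constant is α = 1.
Therefore α = 1.


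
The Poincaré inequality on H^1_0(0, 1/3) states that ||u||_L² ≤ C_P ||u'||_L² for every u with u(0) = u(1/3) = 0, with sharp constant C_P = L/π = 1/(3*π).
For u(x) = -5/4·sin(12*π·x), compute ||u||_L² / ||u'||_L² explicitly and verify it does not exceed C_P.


||u||_L² / ||u'||_L² = 1/(12*π) < C_P = 1/(3*π).

u(x) = -5/4·sin(12*π·x), so u'(x) = -15*π*cos(12*π*x).
Writing u(x) = A·sin(kπx/L) with A = -5/4 and k = 4, use ∫_0^L sin²(kπx/L) dx = L/2 and ∫_0^L cos²(kπx/L) dx = L/2.
u² = 25/16·sin²(12*π·x) and (u')² = 225*π^2·cos²(12*π·x), and each of sin², cos² integrates to L/2 = 1/6 over (0, 1/3).
∫_0^1/3 u² dx = 25/96, so ||u||_L² = 5*sqrt(6)/24.
∫_0^1/3 (u')² dx = 75*π^2/2, so ||u'||_L² = 5*sqrt(6)*π/2.
Ratio ||u||_L² / ||u'||_L² = 1/(12*π).
Sharp Poincaré constant on H^1_0(0, 1/3) is C_P = L/π = 1/(3*π), achieved by sin(3*π·x).
This is the k = 4 harmonic; the ratio L/(kπ) is strictly less than C_P = L/π, consistent with the sharp inequality ||u||_L² ≤ C_P ||u'||_L².


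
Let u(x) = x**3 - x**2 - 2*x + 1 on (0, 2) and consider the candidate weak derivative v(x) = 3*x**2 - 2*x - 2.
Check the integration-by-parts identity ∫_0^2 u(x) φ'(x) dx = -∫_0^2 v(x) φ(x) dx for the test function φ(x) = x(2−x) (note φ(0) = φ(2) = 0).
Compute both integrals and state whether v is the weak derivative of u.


LHS = 8/15, RHS = 8/15. Yes, v = u' weakly.

u(x) = x**3 - x**2 - 2*x + 1, classical derivative u'(x) = 3*x**2 - 2*x - 2.
φ(x) = x(2−x), so φ'(x) = 2 - 2*x.
Note φ(0) = φ(2) = 0, so the boundary term u·φ vanishes.
LHS = ∫_0^2 u(x) φ'(x) dx = ∫_0^2 (-2*x^4 + 4*x^3 + 2*x^2 - 6*x + 2) dx. Term by term:
  ∫_0^2 -2*x^4 dx = -64/5;  ∫_0^2 4*x^3 dx = 16;  ∫_0^2 2*x^2 dx = 16/3;
  ∫_0^2 -6*x dx = -12;  ∫_0^2 2 dx = 4.
Sum: -64/5 + 16 + 16/3 − 12 + 4 = 8/15.
So LHS = 8/15.
∫_0^2 v(x) φ(x) dx = ∫_0^2 (-3*x^4 + 8*x^3 - 2*x^2 - 4*x) dx. Term by term:
  ∫_0^2 -3*x^4 dx = -96/5;  ∫_0^2 8*x^3 dx = 32;  ∫_0^2 -2*x^2 dx = -16/3;
  ∫_0^2 -4*x dx = -8.
Sum: -96/5 + 32 − 16/3 − 8 = -8/15.
So RHS = -∫_0^2 v(x) φ(x) dx = 8/15.
LHS = RHS, so the identity holds for this test φ.
Moreover u is smooth here and v(x) = u'(x) = 3*x**2 - 2*x - 2 pointwise, so the identity holds for every test function. Hence v is the weak derivative of u.


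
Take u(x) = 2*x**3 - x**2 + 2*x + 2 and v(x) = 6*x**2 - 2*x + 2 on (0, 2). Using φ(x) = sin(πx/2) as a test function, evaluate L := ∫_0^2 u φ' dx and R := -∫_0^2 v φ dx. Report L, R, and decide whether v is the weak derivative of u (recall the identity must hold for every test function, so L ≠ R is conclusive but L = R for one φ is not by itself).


LHS = -48/π + 192/π^3, RHS = -48/π + 192/π^3. Yes, v = u' weakly.

u(x) = 2*x**3 - x**2 + 2*x + 2, classical derivative u'(x) = 6*x**2 - 2*x + 2.
φ(x) = sin(πx/2), so φ'(x) = π*cos(π*x/2)/2.
Note φ(0) = φ(2) = 0, so the boundary term u·φ vanishes.
LHS = ∫_0^2 u(x) φ'(x) dx = ∫_0^2 (π*x^3*cos(π*x/2) - π*x^2*cos(π*x/2)/2 + π*x*cos(π*x/2) + π*cos(π*x/2)) dx. Term by term:
  ∫_0^2 π*cos(π*x/2) dx = 0;  ∫_0^2 π*x*cos(π*x/2) dx = -8/π;  ∫_0^2 π*x^3*cos(π*x/2) dx = -48/π + 192/π^3;
  ∫_0^2 -π*x^2*cos(π*x/2)/2 dx = 8/π.
Sum: 0 − 8/π + -48/π + 192/π^3 + 8/π = -48/π + 192/π^3.
So LHS = -48/π + 192/π^3.
∫_0^2 v(x) φ(x) dx = ∫_0^2 (6*x^2*sin(π*x/2) - 2*x*sin(π*x/2) + 2*sin(π*x/2)) dx. Term by term:
  ∫_0^2 2*sin(π*x/2) dx = 8/π;  ∫_0^2 -2*x*sin(π*x/2) dx = -8/π;  ∫_0^2 6*x^2*sin(π*x/2) dx = -192/π^3 + 48/π.
Sum: 8/π − 8/π + -192/π^3 + 48/π = -192/π^3 + 48/π.
So RHS = -∫_0^2 v(x) φ(x) dx = -48/π + 192/π^3.
LHS = RHS, so the identity holds for this test φ.
Moreover u is smooth here and v(x) = u'(x) = 6*x**2 - 2*x + 2 pointwise, so the identity holds for every test function. Hence v is the weak derivative of u.


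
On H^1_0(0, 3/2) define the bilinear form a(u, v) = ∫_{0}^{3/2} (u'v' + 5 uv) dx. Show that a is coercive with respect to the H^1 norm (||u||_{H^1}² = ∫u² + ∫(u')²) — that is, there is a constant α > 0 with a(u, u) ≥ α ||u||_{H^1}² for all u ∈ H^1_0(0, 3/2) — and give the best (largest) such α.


α = 1

Coercivity of a(·,·) on H^1_0(0, 3/2) means a(u, u) ≥ α ||u||_{H^1}² for every u ∈ H^1_0.
The interval has length L = 3/2, and Poincaré/coercivity depend only on L. Here a(u, u) = ∫(u')² + (5)·∫u².
Here c = 5 ≥ 1, so a(u,u) = ∫(u')² + c∫u² ≥ ∫(u')² + ∫u² = ||u||_{H^1}², i.e. α = 1 works. No larger α is possible: a(u,u) ≥ α||u||_{H^1}² means (1−α)∫(u')² ≥ (α−c)∫u², and for the modes u_n = sin(nπ(x−x₀)/L) (x₀ the left endpoint) one has ∫u_n²/∫(u_n')² = (L/(nπ))² → 0, so a(u_n,u_n)/||u_n||_{H^1}² → 1. Hence the optimal constant is α = 1.
Therefore α = 1.


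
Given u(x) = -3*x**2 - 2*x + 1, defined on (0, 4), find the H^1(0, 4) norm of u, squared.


||u||_{H^1}^2 = 52748/15

The H^1 norm (squared) on an interval (0, L) is
  ||u||_{H^1}^2 = ∫_0^L u(x)^2 dx + ∫_0^L u'(x)^2 dx.
Compute u'(x) = -6*x - 2.
Then u(x)^2 = 9*x**4 + 12*x**3 - 2*x**2 - 4*x + 1 and u'(x)^2 = 36*x**2 + 24*x + 4.
Integrate each monomial from 0 to 4 using ∫_0^4 c·x^n dx = c·4^(n+1)/(n+1):
  ∫_0^4 u(x)^2 dx = ∫_0^4 (9*x^4 + 12*x^3 - 2*x^2 - 4*x + 1) dx. Term by term:
    ∫_0^4 9*x^4 dx = 9216/5;  ∫_0^4 12*x^3 dx = 768;  ∫_0^4 -2*x^2 dx = -128/3;
    ∫_0^4 -4*x dx = -32;  ∫_0^4 1 dx = 4.
  Sum: 9216/5 + 768 − 128/3 − 32 + 4 = 38108/15.
  ∫_0^4 u'(x)^2 dx = ∫_0^4 (36*x^2 + 24*x + 4) dx. Term by term:
    ∫_0^4 36*x^2 dx = 768;  ∫_0^4 24*x dx = 192;  ∫_0^4 4 dx = 16.
  Sum: 768 + 192 + 16 = 976.
Adding: ||u||_{H^1}^2 = 38108/15 + 976 = 52748/15.


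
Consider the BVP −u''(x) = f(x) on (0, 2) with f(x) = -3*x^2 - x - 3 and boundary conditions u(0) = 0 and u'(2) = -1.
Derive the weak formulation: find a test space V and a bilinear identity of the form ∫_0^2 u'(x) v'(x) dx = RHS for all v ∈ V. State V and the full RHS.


V = {v ∈ H^1(0, 2) : v(0) = 0} (test functions vanish at x = 0 where u is specified); weak form: ∫_0^2 u'v' dx = ∫_0^2 (-3*x^2 - x - 3) v dx − v(2) for all v ∈ V.

Multiply both sides by a test function v and integrate from 0 to 2:
  ∫_0^2 −u''(x) v(x) dx = ∫_0^2 f(x) v(x) dx.
Integrate the LHS by parts once:
  ∫_0^2 −u'' v dx = −[u'(x) v(x)]_0^2 + ∫_0^2 u'(x) v'(x) dx.
Thus ∫_0^2 u'(x) v'(x) dx = ∫_0^2 f(x) v(x) dx + [u'(x) v(x)]_0^2.
Choose V so that boundary terms are either known or forced to vanish.
Mixed BC: u(0) = 0 (Dirichlet) and u'(2) = -1 (Neumann). Define V = {v ∈ H^1(0, 2) : v(0) = 0}. Then [u' v]_0^2 = u'(2)·v(2) − u'(0)·0 = − v(2).
Weak formulation: find u (satisfying any essential BC) such that ∫_0^2 u'(x) v'(x) dx = ∫_0^2 f v dx − v(2) for all v ∈ V (Dirichlet at 0 absorbed into V; Neumann datum at x = 2 contributes the boundary term).
Substituting f(x) = -3*x^2 - x - 3, the right-hand side is ∫_0^2 (-3*x^2 - x - 3) v dx − v(2).


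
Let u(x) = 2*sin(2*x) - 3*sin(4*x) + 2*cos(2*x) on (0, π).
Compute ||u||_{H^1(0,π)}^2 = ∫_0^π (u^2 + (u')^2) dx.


||u||_{H^1(0,π)}^2 = 193*π/2

u'(x) = -4*sin(2*x) + 4*cos(2*x) - 12*cos(4*x).
Expand u² and (u')² and integrate term by term on (0, π), using: for integers n ≥ 1, ∫_0^π sin²(nx) dx = ∫_0^π cos²(nx) dx = π/2; for n ≠ n', ∫_0^π sin(nx)sin(n'x) dx = ∫_0^π cos(nx)cos(n'x) dx = 0; and by product-to-sum, ∫_0^π sin(nx)cos(n'x) dx = ½∫_0^π [sin((n+n')x) + sin((n−n')x)] dx, which is 0 when n+n' is even and 2n/(n²−n'²) when n+n' is odd (it need not vanish on (0, π)).
  u² squared terms: (-3)²·∫sin(4x)² dx = 9·π/2 = 9*π/2;  (2)²·∫cos(2x)² dx = 4·π/2 = 2*π;  (2)²·∫sin(2x)² dx = 4·π/2 = 2*π.
  u² cross terms: 2·(-3)·(2)·∫sin(4x)·cos(2x) dx = -12·(0) = 0;  2·(-3)·(2)·∫sin(4x)·sin(2x) dx = -12·(0) = 0;  2·(2)·(2)·∫cos(2x)·sin(2x) dx = 8·(0) = 0.
  So ∫_0^π u² dx = 9*π/2 + 2*π + 2*π + 0 + 0 + 0 = 17*π/2.
  (u')² squared terms: (-12)²·∫cos(4x)² dx = 144·π/2 = 72*π;  (-4)²·∫sin(2x)² dx = 16·π/2 = 8*π;  (4)²·∫cos(2x)² dx = 16·π/2 = 8*π.
  (u')² cross terms: 2·(-12)·(-4)·∫cos(4x)·sin(2x) dx = 96·(0) = 0;  2·(-12)·(4)·∫cos(4x)·cos(2x) dx = -96·(0) = 0;  2·(-4)·(4)·∫sin(2x)·cos(2x) dx = -32·(0) = 0.
  So ∫_0^π (u')² dx = 72*π + 8*π + 8*π + 0 + 0 + 0 = 88*π.
||u||_{H^1}^2 = (17*π/2) + (88*π) = 193*π/2.


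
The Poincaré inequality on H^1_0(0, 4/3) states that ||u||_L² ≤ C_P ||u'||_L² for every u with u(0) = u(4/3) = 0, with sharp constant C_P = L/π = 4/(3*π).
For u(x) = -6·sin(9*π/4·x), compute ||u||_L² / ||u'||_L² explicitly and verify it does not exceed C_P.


||u||_L² / ||u'||_L² = 4/(9*π) < C_P = 4/(3*π).

u(x) = -6·sin(9*π/4·x), so u'(x) = -27*π*cos(9*π*x/4)/2.
Writing u(x) = A·sin(kπx/L) with A = -6 and k = 3, use ∫_0^L sin²(kπx/L) dx = L/2 and ∫_0^L cos²(kπx/L) dx = L/2.
u² = 36·sin²(9*π/4·x) and (u')² = 729*π^2/4·cos²(9*π/4·x), and each of sin², cos² integrates to L/2 = 2/3 over (0, 4/3).
∫_0^4/3 u² dx = 24, so ||u||_L² = 2*sqrt(6).
∫_0^4/3 (u')² dx = 243*π^2/2, so ||u'||_L² = 9*sqrt(6)*π/2.
Ratio ||u||_L² / ||u'||_L² = 4/(9*π).
Sharp Poincaré constant on H^1_0(0, 4/3) is C_P = L/π = 4/(3*π), achieved by sin(3*π/4·x).
This is the k = 3 harmonic; the ratio L/(kπ) is strictly less than C_P = L/π, consistent with the sharp inequality ||u||_L² ≤ C_P ||u'||_L².


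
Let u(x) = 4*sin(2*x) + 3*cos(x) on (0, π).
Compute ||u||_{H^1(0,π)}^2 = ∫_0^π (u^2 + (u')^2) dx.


||u||_{H^1(0,π)}^2 = 64 + 49*π

u'(x) = -3*sin(x) + 8*cos(2*x).
Expand u² and (u')² and integrate term by term on (0, π), using: for integers n ≥ 1, ∫_0^π sin²(nx) dx = ∫_0^π cos²(nx) dx = π/2; for n ≠ n', ∫_0^π sin(nx)sin(n'x) dx = ∫_0^π cos(nx)cos(n'x) dx = 0; and by product-to-sum, ∫_0^π sin(nx)cos(n'x) dx = ½∫_0^π [sin((n+n')x) + sin((n−n')x)] dx, which is 0 when n+n' is even and 2n/(n²−n'²) when n+n' is odd (it need not vanish on (0, π)).
  u² squared terms: (3)²·∫cos(x)² dx = 9·π/2 = 9*π/2;  (4)²·∫sin(2x)² dx = 16·π/2 = 8*π.
  u² cross terms: 2·(3)·(4)·∫cos(x)·sin(2x) dx = 24·(4/3) = 32.
  So ∫_0^π u² dx = 9*π/2 + 8*π + 32 = 32 + 25*π/2.
  (u')² squared terms: (-3)²·∫sin(x)² dx = 9·π/2 = 9*π/2;  (8)²·∫cos(2x)² dx = 64·π/2 = 32*π.
  (u')² cross terms: 2·(-3)·(8)·∫sin(x)·cos(2x) dx = -48·(-2/3) = 32.
  So ∫_0^π (u')² dx = 9*π/2 + 32*π + 32 = 32 + 73*π/2.
||u||_{H^1}^2 = (32 + 25*π/2) + (32 + 73*π/2) = 64 + 49*π.


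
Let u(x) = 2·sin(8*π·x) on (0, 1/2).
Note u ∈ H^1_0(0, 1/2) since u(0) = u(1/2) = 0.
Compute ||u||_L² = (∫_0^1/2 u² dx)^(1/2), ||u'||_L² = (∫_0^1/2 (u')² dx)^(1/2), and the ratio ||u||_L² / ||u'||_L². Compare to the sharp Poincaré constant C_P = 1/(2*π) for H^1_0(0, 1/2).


||u||_L² / ||u'||_L² = 1/(8*π) < C_P = 1/(2*π).

u(x) = 2·sin(8*π·x), so u'(x) = 16*π*cos(8*π*x).
Writing u(x) = A·sin(kπx/L) with A = 2 and k = 4, use ∫_0^L sin²(kπx/L) dx = L/2 and ∫_0^L cos²(kπx/L) dx = L/2.
u² = 4·sin²(8*π·x) and (u')² = 256*π^2·cos²(8*π·x), and each of sin², cos² integrates to L/2 = 1/4 over (0, 1/2).
∫_0^1/2 u² dx = 1, so ||u||_L² = 1.
∫_0^1/2 (u')² dx = 64*π^2, so ||u'||_L² = 8*π.
Ratio ||u||_L² / ||u'||_L² = 1/(8*π).
Sharp Poincaré constant on H^1_0(0, 1/2) is C_P = L/π = 1/(2*π), achieved by sin(2*π·x).
This is the k = 4 harmonic; the ratio L/(kπ) is strictly less than C_P = L/π, consistent with the sharp inequality ||u||_L² ≤ C_P ||u'||_L².


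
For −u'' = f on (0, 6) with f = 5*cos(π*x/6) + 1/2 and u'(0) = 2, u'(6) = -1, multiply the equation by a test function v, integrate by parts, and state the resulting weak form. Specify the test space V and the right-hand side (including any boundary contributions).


V = H^1(0, 6) (v unrestricted at boundary; u is determined up to an additive constant); weak form: ∫_0^6 u'v' dx = ∫_0^6 (5*cos(π*x/6) + 1/2) v dx − v(6) − 2·v(0) for all v ∈ V.

Multiply both sides by a test function v and integrate from 0 to 6:
  ∫_0^6 −u''(x) v(x) dx = ∫_0^6 f(x) v(x) dx.
Integrate the LHS by parts once:
  ∫_0^6 −u'' v dx = −[u'(x) v(x)]_0^6 + ∫_0^6 u'(x) v'(x) dx.
Thus ∫_0^6 u'(x) v'(x) dx = ∫_0^6 f(x) v(x) dx + [u'(x) v(x)]_0^6.
Choose V so that boundary terms are either known or forced to vanish.
u has inhomogeneous Neumann u'(0) = 2, u'(6) = -1. [u' v]_0^6 = (-1)·v(6) − (2)·v(0) = − v(6) − 2·v(0). Take V = H^1(0, 6); boundary term becomes part of RHS.
Weak formulation: find u (satisfying any essential BC) such that ∫_0^6 u'(x) v'(x) dx = ∫_0^6 f v dx − v(6) − 2·v(0) for all v ∈ V (Neumann data are natural BCs: they enter the RHS as boundary terms).
Substituting f(x) = 5*cos(π*x/6) + 1/2, the right-hand side is ∫_0^6 (5*cos(π*x/6) + 1/2) v dx − v(6) − 2·v(0).
Compatibility check (pure Neumann): taking v ≡ 1 ∈ V gives 0 = ∫_0^6 f dx + (-1) − (2), i.e. ∫_0^6 f dx must equal u'(0) − u'(6) = 3. Indeed ∫_0^6 (5*cos(π*x/6) + 1/2) dx = 3, so the data are compatible. The solution is then unique only up to an additive constant (fix it e.g. by requiring ∫_0^6 u dx = 0).


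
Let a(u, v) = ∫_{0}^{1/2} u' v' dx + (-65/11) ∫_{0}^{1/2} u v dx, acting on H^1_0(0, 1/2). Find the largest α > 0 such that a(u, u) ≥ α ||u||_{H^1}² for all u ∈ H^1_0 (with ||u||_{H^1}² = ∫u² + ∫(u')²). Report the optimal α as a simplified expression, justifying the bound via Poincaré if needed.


α = (-65 + 44*π^2)/(11*(1 + 4*π^2))

Coercivity of a(·,·) on H^1_0(0, 1/2) means a(u, u) ≥ α ||u||_{H^1}² for every u ∈ H^1_0.
The interval has length L = 1/2, and Poincaré/coercivity depend only on L. Here a(u, u) = ∫(u')² + (-65/11)·∫u².
Here c = -65/11 < 0 with |c| < (π/L)² = 4*π^2, so coercivity still holds. The condition a(u,u) ≥ α||u||_{H^1}² reads (1−α)∫(u')² ≥ (α−c)∫u². Any admissible α is ≤ 1 (rapidly oscillating u have ∫u²/∫(u')² → 0), and α = 1 would force 0 ≥ (1−c)∫u², impossible since c < 1; so 1−α > 0. By the sharp Poincaré inequality on H^1_0 of an interval of length L, ∫(u')² ≥ (π/L)²∫u² with equality for the first sine mode sin(π(x−x₀)/L) (x₀ the left endpoint), so the inequality holds for all u iff (1−α)(π/L)² ≥ α − c, i.e. α ≤ ((π/L)² + c)/((π/L)² + 1) = (1 + c(L/π)²)/(1 + (L/π)²). (Direct route, valid since c ≤ 0: Poincaré gives c∫u² ≥ c(L/π)²∫(u')², so a(u,u) ≥ (1 + c(L/π)²)∫(u')², while ||u||_{H^1}² ≤ (1 + (L/π)²)∫(u')²; dividing yields the same α.) With (π/L)² = 4*π^2 and c = -65/11, the largest admissible constant is α = ((π/L)² + c)/((π/L)² + 1).
Simplifying, α = (-65 + 44*π^2)/(11*(1 + 4*π^2)).


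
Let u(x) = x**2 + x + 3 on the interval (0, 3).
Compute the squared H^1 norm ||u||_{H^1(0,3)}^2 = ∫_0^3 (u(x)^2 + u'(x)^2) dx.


||u||_{H^1}^2 = 2631/10

The H^1 norm (squared) on an interval (0, L) is
  ||u||_{H^1}^2 = ∫_0^L u(x)^2 dx + ∫_0^L u'(x)^2 dx.
Compute u'(x) = 2*x + 1.
Then u(x)^2 = x**4 + 2*x**3 + 7*x**2 + 6*x + 9 and u'(x)^2 = 4*x**2 + 4*x + 1.
Integrate each monomial from 0 to 3 using ∫_0^3 c·x^n dx = c·3^(n+1)/(n+1):
  ∫_0^3 u(x)^2 dx = ∫_0^3 (x^4 + 2*x^3 + 7*x^2 + 6*x + 9) dx. Term by term:
    ∫_0^3 x^4 dx = 243/5;  ∫_0^3 2*x^3 dx = 81/2;  ∫_0^3 7*x^2 dx = 63;
    ∫_0^3 6*x dx = 27;  ∫_0^3 9 dx = 27.
  Sum: 243/5 + 81/2 + 63 + 27 + 27 = 2061/10.
  ∫_0^3 u'(x)^2 dx = ∫_0^3 (4*x^2 + 4*x + 1) dx. Term by term:
    ∫_0^3 4*x^2 dx = 36;  ∫_0^3 4*x dx = 18;  ∫_0^3 1 dx = 3.
  Sum: 36 + 18 + 3 = 57.
Adding: ||u||_{H^1}^2 = 2061/10 + 57 = 2631/10.


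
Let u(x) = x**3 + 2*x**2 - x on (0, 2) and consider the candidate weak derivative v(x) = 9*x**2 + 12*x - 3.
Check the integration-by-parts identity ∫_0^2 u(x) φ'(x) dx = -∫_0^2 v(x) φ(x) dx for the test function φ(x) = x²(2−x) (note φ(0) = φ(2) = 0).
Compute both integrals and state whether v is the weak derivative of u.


LHS = -172/15, RHS = -172/5. No, v is not the weak derivative of u.

u(x) = x**3 + 2*x**2 - x, classical derivative u'(x) = 3*x**2 + 4*x - 1.
φ(x) = x²(2−x), so φ'(x) = x*(4 - 3*x).
Note φ(0) = φ(2) = 0, so the boundary term u·φ vanishes.
LHS = ∫_0^2 u(x) φ'(x) dx = ∫_0^2 (-3*x^5 - 2*x^4 + 11*x^3 - 4*x^2) dx. Term by term:
  ∫_0^2 -3*x^5 dx = -32;  ∫_0^2 -2*x^4 dx = -64/5;  ∫_0^2 11*x^3 dx = 44;
  ∫_0^2 -4*x^2 dx = -32/3.
Sum: -32 − 64/5 + 44 − 32/3 = -172/15.
So LHS = -172/15.
∫_0^2 v(x) φ(x) dx = ∫_0^2 (-9*x^5 + 6*x^4 + 27*x^3 - 6*x^2) dx. Term by term:
  ∫_0^2 -9*x^5 dx = -96;  ∫_0^2 6*x^4 dx = 192/5;  ∫_0^2 27*x^3 dx = 108;
  ∫_0^2 -6*x^2 dx = -16.
Sum: -96 + 192/5 + 108 − 16 = 172/5.
So RHS = -∫_0^2 v(x) φ(x) dx = -172/5.
LHS − RHS = 344/15 ≠ 0, so the identity fails.
(For a valid weak derivative the identity must hold for EVERY test function, in particular this one. The failure shows v is NOT the weak derivative of u.)
Correct weak derivative would be u'(x) = 3*x**2 + 4*x - 1.


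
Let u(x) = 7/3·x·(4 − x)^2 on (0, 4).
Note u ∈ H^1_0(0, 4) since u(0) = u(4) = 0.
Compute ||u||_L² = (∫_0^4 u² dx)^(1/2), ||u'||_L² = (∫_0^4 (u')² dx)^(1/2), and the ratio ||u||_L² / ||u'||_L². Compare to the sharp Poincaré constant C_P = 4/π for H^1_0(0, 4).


||u||_L² / ||u'||_L² = 2*sqrt(14)/7 < C_P = 4/π.

u(x) = 7/3·x·(4 − x)^2, so u'(x) = 7*x^2 - 112*x/3 + 112/3.
u(x) = 7/3·x·(4 − x)^2 vanishes at x = 0 and x = 4, so u ∈ H^1_0(0, 4). Differentiate via the product rule and integrate the resulting polynomials term by term.
  ∫_0^4 u² dx = ∫_0^4 (49*x^6/9 - 784*x^5/9 + 1568*x^4/3 - 12544*x^3/9 + 12544*x^2/9) dx. Term by term:
    ∫_0^4 49*x^6/9 dx = 114688/9;  ∫_0^4 -784*x^5/9 dx = -1605632/27;  ∫_0^4 1568*x^4/3 dx = 1605632/15;
    ∫_0^4 -12544*x^3/9 dx = -802816/9;  ∫_0^4 12544*x^2/9 dx = 802816/27.
  Sum: 114688/9 − 1605632/27 + 1605632/15 − 802816/9 + 802816/27 = 114688/135.
  ∫_0^4 (u')² dx = ∫_0^4 (49*x^4 - 1568*x^3/3 + 17248*x^2/9 - 25088*x/9 + 12544/9) dx. Term by term:
    ∫_0^4 49*x^4 dx = 50176/5;  ∫_0^4 -1568*x^3/3 dx = -100352/3;  ∫_0^4 17248*x^2/9 dx = 1103872/27;
    ∫_0^4 -25088*x/9 dx = -200704/9;  ∫_0^4 12544/9 dx = 50176/9.
  Sum: 50176/5 − 100352/3 + 1103872/27 − 200704/9 + 50176/9 = 100352/135.
∫_0^4 u² dx = 114688/135, so ||u||_L² = 128*sqrt(105)/45.
∫_0^4 (u')² dx = 100352/135, so ||u'||_L² = 224*sqrt(30)/45.
Ratio ||u||_L² / ||u'||_L² = 2*sqrt(14)/7.
Sharp Poincaré constant on H^1_0(0, 4) is C_P = L/π = 4/π, achieved by sin(π/4·x).
A polynomial bump cannot attain the sharp Poincaré constant (only the first sine eigenfunction does), so the ratio is strictly less than C_P, consistent with ||u||_L² ≤ C_P ||u'||_L².


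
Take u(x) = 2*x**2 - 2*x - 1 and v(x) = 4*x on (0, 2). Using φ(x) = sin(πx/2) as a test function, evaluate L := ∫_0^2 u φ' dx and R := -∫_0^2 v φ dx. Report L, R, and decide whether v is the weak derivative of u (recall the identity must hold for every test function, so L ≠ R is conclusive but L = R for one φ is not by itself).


LHS = -8/π, RHS = -16/π. No, v is not the weak derivative of u.

u(x) = 2*x**2 - 2*x - 1, classical derivative u'(x) = 4*x - 2.
φ(x) = sin(πx/2), so φ'(x) = π*cos(π*x/2)/2.
Note φ(0) = φ(2) = 0, so the boundary term u·φ vanishes.
LHS = ∫_0^2 u(x) φ'(x) dx = ∫_0^2 (π*x^2*cos(π*x/2) - π*x*cos(π*x/2) - π*cos(π*x/2)/2) dx. Term by term:
  ∫_0^2 -π*cos(π*x/2)/2 dx = 0;  ∫_0^2 π*x^2*cos(π*x/2) dx = -16/π;  ∫_0^2 -π*x*cos(π*x/2) dx = 8/π.
Sum: 0 − 16/π + 8/π = -8/π.
So LHS = -8/π.
∫_0^2 v(x) φ(x) dx = ∫_0^2 (4*x*sin(π*x/2)) dx. Term by term:
  ∫_0^2 4*x*sin(π*x/2) dx = 16/π.
So RHS = -∫_0^2 v(x) φ(x) dx = -16/π.
LHS − RHS = 8/π ≠ 0, so the identity fails.
(For a valid weak derivative the identity must hold for EVERY test function, in particular this one. The failure shows v is NOT the weak derivative of u.)
Correct weak derivative would be u'(x) = 4*x - 2.


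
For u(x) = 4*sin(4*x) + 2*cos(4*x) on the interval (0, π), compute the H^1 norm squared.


||u||_{H^1(0,π)}^2 = 170*π

u'(x) = -8*sin(4*x) + 16*cos(4*x).
Expand u² and (u')² and integrate term by term on (0, π), using: for integers n ≥ 1, ∫_0^π sin²(nx) dx = ∫_0^π cos²(nx) dx = π/2; for n ≠ n', ∫_0^π sin(nx)sin(n'x) dx = ∫_0^π cos(nx)cos(n'x) dx = 0; and by product-to-sum, ∫_0^π sin(nx)cos(n'x) dx = ½∫_0^π [sin((n+n')x) + sin((n−n')x)] dx, which is 0 when n+n' is even and 2n/(n²−n'²) when n+n' is odd (it need not vanish on (0, π)).
  u² squared terms: (2)²·∫cos(4x)² dx = 4·π/2 = 2*π;  (4)²·∫sin(4x)² dx = 16·π/2 = 8*π.
  u² cross terms: 2·(2)·(4)·∫cos(4x)·sin(4x) dx = 16·(0) = 0.
  So ∫_0^π u² dx = 2*π + 8*π + 0 = 10*π.
  (u')² squared terms: (-8)²·∫sin(4x)² dx = 64·π/2 = 32*π;  (16)²·∫cos(4x)² dx = 256·π/2 = 128*π.
  (u')² cross terms: 2·(-8)·(16)·∫sin(4x)·cos(4x) dx = -256·(0) = 0.
  So ∫_0^π (u')² dx = 32*π + 128*π + 0 = 160*π.
||u||_{H^1}^2 = (10*π) + (160*π) = 170*π.


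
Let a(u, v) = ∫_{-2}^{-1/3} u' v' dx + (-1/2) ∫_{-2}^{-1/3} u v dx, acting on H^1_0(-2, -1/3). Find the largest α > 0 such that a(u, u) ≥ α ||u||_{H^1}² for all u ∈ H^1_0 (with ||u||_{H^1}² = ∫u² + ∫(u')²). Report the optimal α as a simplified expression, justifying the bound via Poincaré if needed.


α = (-25 + 18*π^2)/(2*(25 + 9*π^2))

Coercivity of a(·,·) on H^1_0(-2, -1/3) means a(u, u) ≥ α ||u||_{H^1}² for every u ∈ H^1_0.
The interval has length L = 5/3, and Poincaré/coercivity depend only on L. Here a(u, u) = ∫(u')² + (-1/2)·∫u².
Here c = -1/2 < 0 with |c| < (π/L)² = 9*π^2/25, so coercivity still holds. The condition a(u,u) ≥ α||u||_{H^1}² reads (1−α)∫(u')² ≥ (α−c)∫u². Any admissible α is ≤ 1 (rapidly oscillating u have ∫u²/∫(u')² → 0), and α = 1 would force 0 ≥ (1−c)∫u², impossible since c < 1; so 1−α > 0. By the sharp Poincaré inequality on H^1_0 of an interval of length L, ∫(u')² ≥ (π/L)²∫u² with equality for the first sine mode sin(π(x−x₀)/L) (x₀ the left endpoint), so the inequality holds for all u iff (1−α)(π/L)² ≥ α − c, i.e. α ≤ ((π/L)² + c)/((π/L)² + 1) = (1 + c(L/π)²)/(1 + (L/π)²). (Direct route, valid since c ≤ 0: Poincaré gives c∫u² ≥ c(L/π)²∫(u')², so a(u,u) ≥ (1 + c(L/π)²)∫(u')², while ||u||_{H^1}² ≤ (1 + (L/π)²)∫(u')²; dividing yields the same α.) With (π/L)² = 9*π^2/25 and c = -1/2, the largest admissible constant is α = ((π/L)² + c)/((π/L)² + 1).
Simplifying, α = (-25 + 18*π^2)/(2*(25 + 9*π^2)).


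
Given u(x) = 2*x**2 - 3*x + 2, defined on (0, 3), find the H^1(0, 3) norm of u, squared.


||u||_{H^1}^2 = 627/5

The H^1 norm (squared) on an interval (0, L) is
  ||u||_{H^1}^2 = ∫_0^L u(x)^2 dx + ∫_0^L u'(x)^2 dx.
Compute u'(x) = 4*x - 3.
Then u(x)^2 = 4*x**4 - 12*x**3 + 17*x**2 - 12*x + 4 and u'(x)^2 = 16*x**2 - 24*x + 9.
Integrate each monomial from 0 to 3 using ∫_0^3 c·x^n dx = c·3^(n+1)/(n+1):
  ∫_0^3 u(x)^2 dx = ∫_0^3 (4*x^4 - 12*x^3 + 17*x^2 - 12*x + 4) dx. Term by term:
    ∫_0^3 4*x^4 dx = 972/5;  ∫_0^3 -12*x^3 dx = -243;  ∫_0^3 17*x^2 dx = 153;
    ∫_0^3 -12*x dx = -54;  ∫_0^3 4 dx = 12.
  Sum: 972/5 − 243 + 153 − 54 + 12 = 312/5.
  ∫_0^3 u'(x)^2 dx = ∫_0^3 (16*x^2 - 24*x + 9) dx. Term by term:
    ∫_0^3 16*x^2 dx = 144;  ∫_0^3 -24*x dx = -108;  ∫_0^3 9 dx = 27.
  Sum: 144 − 108 + 27 = 63.
Adding: ||u||_{H^1}^2 = 312/5 + 63 = 627/5.


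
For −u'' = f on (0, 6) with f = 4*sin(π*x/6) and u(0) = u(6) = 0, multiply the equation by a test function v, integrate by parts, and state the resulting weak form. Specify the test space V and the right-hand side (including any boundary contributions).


V = H^1_0(0, 6) (so v(0) = v(6) = 0); weak form: ∫_0^6 u'v' dx = ∫_0^6 (4*sin(π*x/6)) v dx for all v ∈ V.

Multiply both sides by a test function v and integrate from 0 to 6:
  ∫_0^6 −u''(x) v(x) dx = ∫_0^6 f(x) v(x) dx.
Integrate the LHS by parts once:
  ∫_0^6 −u'' v dx = −[u'(x) v(x)]_0^6 + ∫_0^6 u'(x) v'(x) dx.
Thus ∫_0^6 u'(x) v'(x) dx = ∫_0^6 f(x) v(x) dx + [u'(x) v(x)]_0^6.
Choose V so that boundary terms are either known or forced to vanish.
u is Dirichlet: u(0) = u(6) = 0. Let V = H^1_0(0, 6); then v(0) = v(6) = 0, and [u' v]_0^6 = 0.
Weak formulation: find u (satisfying any essential BC) such that ∫_0^6 u'(x) v'(x) dx = ∫_0^6 f v dx for all v ∈ V.
Substituting f(x) = 4*sin(π*x/6), the right-hand side is ∫_0^6 (4*sin(π*x/6)) v dx.


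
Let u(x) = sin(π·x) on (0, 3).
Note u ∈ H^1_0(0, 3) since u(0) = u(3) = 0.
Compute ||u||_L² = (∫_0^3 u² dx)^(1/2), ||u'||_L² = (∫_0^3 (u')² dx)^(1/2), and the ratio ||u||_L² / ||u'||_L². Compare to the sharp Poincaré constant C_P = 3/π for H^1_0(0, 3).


||u||_L² / ||u'||_L² = 1/π < C_P = 3/π.

u(x) = sin(π·x), so u'(x) = π*cos(π*x).
Writing u(x) = A·sin(kπx/L) with A = 1 and k = 3, use ∫_0^L sin²(kπx/L) dx = L/2 and ∫_0^L cos²(kπx/L) dx = L/2.
u² = 1·sin²(π·x) and (u')² = π^2·cos²(π·x), and each of sin², cos² integrates to L/2 = 3/2 over (0, 3).
∫_0^3 u² dx = 3/2, so ||u||_L² = sqrt(6)/2.
∫_0^3 (u')² dx = 3*π^2/2, so ||u'||_L² = sqrt(6)*π/2.
Ratio ||u||_L² / ||u'||_L² = 1/π.
Sharp Poincaré constant on H^1_0(0, 3) is C_P = L/π = 3/π, achieved by sin(π/3·x).
This is the k = 3 harmonic; the ratio L/(kπ) is strictly less than C_P = L/π, consistent with the sharp inequality ||u||_L² ≤ C_P ||u'||_L².


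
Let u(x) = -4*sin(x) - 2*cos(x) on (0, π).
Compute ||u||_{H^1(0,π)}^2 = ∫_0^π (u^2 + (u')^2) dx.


||u||_{H^1(0,π)}^2 = 20*π

u'(x) = 2*sin(x) - 4*cos(x).
Expand u² and (u')² and integrate term by term on (0, π), using: for integers n ≥ 1, ∫_0^π sin²(nx) dx = ∫_0^π cos²(nx) dx = π/2; for n ≠ n', ∫_0^π sin(nx)sin(n'x) dx = ∫_0^π cos(nx)cos(n'x) dx = 0; and by product-to-sum, ∫_0^π sin(nx)cos(n'x) dx = ½∫_0^π [sin((n+n')x) + sin((n−n')x)] dx, which is 0 when n+n' is even and 2n/(n²−n'²) when n+n' is odd (it need not vanish on (0, π)).
  u² squared terms: (-4)²·∫sin(x)² dx = 16·π/2 = 8*π;  (-2)²·∫cos(x)² dx = 4·π/2 = 2*π.
  u² cross terms: 2·(-4)·(-2)·∫sin(x)·cos(x) dx = 16·(0) = 0.
  So ∫_0^π u² dx = 8*π + 2*π + 0 = 10*π.
  (u')² squared terms: (-4)²·∫cos(x)² dx = 16·π/2 = 8*π;  (2)²·∫sin(x)² dx = 4·π/2 = 2*π.
  (u')² cross terms: 2·(-4)·(2)·∫cos(x)·sin(x) dx = -16·(0) = 0.
  So ∫_0^π (u')² dx = 8*π + 2*π + 0 = 10*π.
||u||_{H^1}^2 = (10*π) + (10*π) = 20*π.


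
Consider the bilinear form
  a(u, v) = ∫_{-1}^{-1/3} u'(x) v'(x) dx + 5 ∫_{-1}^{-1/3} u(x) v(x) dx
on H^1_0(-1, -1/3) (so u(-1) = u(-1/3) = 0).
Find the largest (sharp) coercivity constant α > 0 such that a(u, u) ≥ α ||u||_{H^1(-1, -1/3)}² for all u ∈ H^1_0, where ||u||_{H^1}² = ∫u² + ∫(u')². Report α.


α = 1

Coercivity of a(·,·) on H^1_0(-1, -1/3) means a(u, u) ≥ α ||u||_{H^1}² for every u ∈ H^1_0.
The interval has length L = 2/3, and Poincaré/coercivity depend only on L. Here a(u, u) = ∫(u')² + (5)·∫u².
Here c = 5 ≥ 1, so a(u,u) = ∫(u')² + c∫u² ≥ ∫(u')² + ∫u² = ||u||_{H^1}², i.e. α = 1 works. No larger α is possible: a(u,u) ≥ α||u||_{H^1}² means (1−α)∫(u')² ≥ (α−c)∫u², and for the modes u_n = sin(nπ(x−x₀)/L) (x₀ the left endpoint) one has ∫u_n²/∫(u_n')² = (L/(nπ))² → 0, so a(u_n,u_n)/||u_n||_{H^1}² → 1. Hence the optimal constant is α = 1.
Therefore α = 1.


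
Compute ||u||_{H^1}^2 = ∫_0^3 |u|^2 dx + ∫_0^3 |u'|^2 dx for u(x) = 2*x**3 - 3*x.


||u||_{H^1}^2 = 77004/35

The H^1 norm (squared) on an interval (0, L) is
  ||u||_{H^1}^2 = ∫_0^L u(x)^2 dx + ∫_0^L u'(x)^2 dx.
Compute u'(x) = 6*x**2 - 3.
Then u(x)^2 = 4*x**6 - 12*x**4 + 9*x**2 and u'(x)^2 = 36*x**4 - 36*x**2 + 9.
Integrate each monomial from 0 to 3 using ∫_0^3 c·x^n dx = c·3^(n+1)/(n+1):
  ∫_0^3 u(x)^2 dx = ∫_0^3 (4*x^6 - 12*x^4 + 9*x^2) dx. Term by term:
    ∫_0^3 4*x^6 dx = 8748/7;  ∫_0^3 -12*x^4 dx = -2916/5;  ∫_0^3 9*x^2 dx = 81.
  Sum: 8748/7 − 2916/5 + 81 = 26163/35.
  ∫_0^3 u'(x)^2 dx = ∫_0^3 (36*x^4 - 36*x^2 + 9) dx. Term by term:
    ∫_0^3 36*x^4 dx = 8748/5;  ∫_0^3 -36*x^2 dx = -324;  ∫_0^3 9 dx = 27.
  Sum: 8748/5 − 324 + 27 = 7263/5.
Adding: ||u||_{H^1}^2 = 26163/35 + 7263/5 = 77004/35.


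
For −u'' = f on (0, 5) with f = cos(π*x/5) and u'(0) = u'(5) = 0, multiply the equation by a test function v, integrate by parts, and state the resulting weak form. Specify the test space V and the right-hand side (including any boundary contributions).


V = H^1(0, 5) (no boundary constraint on v; u is determined up to an additive constant); weak form: ∫_0^5 u'v' dx = ∫_0^5 (cos(π*x/5)) v dx for all v ∈ V.

Multiply both sides by a test function v and integrate from 0 to 5:
  ∫_0^5 −u''(x) v(x) dx = ∫_0^5 f(x) v(x) dx.
Integrate the LHS by parts once:
  ∫_0^5 −u'' v dx = −[u'(x) v(x)]_0^5 + ∫_0^5 u'(x) v'(x) dx.
Thus ∫_0^5 u'(x) v'(x) dx = ∫_0^5 f(x) v(x) dx + [u'(x) v(x)]_0^5.
Choose V so that boundary terms are either known or forced to vanish.
u has homogeneous Neumann: u'(0) = u'(5) = 0. So [u' v]_0^5 = 0·v(5) − 0·v(0) = 0 for any v; take V = H^1(0, 5).
Weak formulation: find u (satisfying any essential BC) such that ∫_0^5 u'(x) v'(x) dx = ∫_0^5 f v dx for all v ∈ V (homogeneous Neumann, so boundary terms vanish).
Substituting f(x) = cos(π*x/5), the right-hand side is ∫_0^5 (cos(π*x/5)) v dx.
Compatibility check (pure Neumann): taking v ≡ 1 ∈ V gives 0 = ∫_0^5 f dx + (0) − (0), i.e. ∫_0^5 f dx must equal u'(0) − u'(5) = 0. Indeed ∫_0^5 (cos(π*x/5)) dx = 0, so the data are compatible. The solution is then unique only up to an additive constant (fix it e.g. by requiring ∫_0^5 u dx = 0).
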